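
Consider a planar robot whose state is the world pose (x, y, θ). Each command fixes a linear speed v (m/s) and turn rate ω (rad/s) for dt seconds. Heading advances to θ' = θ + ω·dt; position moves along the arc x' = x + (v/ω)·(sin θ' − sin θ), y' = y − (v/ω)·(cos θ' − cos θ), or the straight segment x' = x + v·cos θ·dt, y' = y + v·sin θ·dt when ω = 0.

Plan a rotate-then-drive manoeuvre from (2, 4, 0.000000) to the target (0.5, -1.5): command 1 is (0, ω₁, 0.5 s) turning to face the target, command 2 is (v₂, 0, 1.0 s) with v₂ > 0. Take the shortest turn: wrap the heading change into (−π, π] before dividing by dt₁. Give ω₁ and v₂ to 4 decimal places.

ω₁ = -3.6741, v₂ = 5.7009

heading to target = atan2(-1.5−4, 0.5−2) = -1.8370
Δθ = wrap(-1.8370 − 0.0000) = -1.8370; ω₁ = Δθ/dt₁ = -3.6741
distance = √((0.5−2)² + (-1.5−4)²) = 5.7009; v₂ = distance/dt₂ = 5.7009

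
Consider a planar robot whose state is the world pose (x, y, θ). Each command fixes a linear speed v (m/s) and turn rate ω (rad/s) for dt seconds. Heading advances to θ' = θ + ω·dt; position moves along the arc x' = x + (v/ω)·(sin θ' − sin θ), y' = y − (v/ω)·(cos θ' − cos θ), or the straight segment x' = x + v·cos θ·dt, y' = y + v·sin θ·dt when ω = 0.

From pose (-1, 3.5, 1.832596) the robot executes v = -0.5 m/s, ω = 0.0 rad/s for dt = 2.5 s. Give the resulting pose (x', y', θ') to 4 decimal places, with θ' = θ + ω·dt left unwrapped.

(-0.6765, 2.2926, 1.8326)

θ' = 1.8326 + 0.0·2.5 = 1.8326
ω = 0 → straight: x' = -1 + -0.5·cos(1.8326)·2.5 = -0.6765
y' = 3.5 + -0.5·sin(1.8326)·2.5 = 2.2926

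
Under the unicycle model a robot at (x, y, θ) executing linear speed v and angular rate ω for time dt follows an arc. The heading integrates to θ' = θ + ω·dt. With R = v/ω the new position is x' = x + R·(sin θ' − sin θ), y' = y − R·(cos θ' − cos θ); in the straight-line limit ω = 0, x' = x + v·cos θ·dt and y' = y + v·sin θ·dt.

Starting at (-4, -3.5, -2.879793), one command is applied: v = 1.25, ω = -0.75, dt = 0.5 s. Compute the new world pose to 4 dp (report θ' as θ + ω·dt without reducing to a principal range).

θ' = -2.8798 + -0.75·0.5 = -3.2548
R = v/ω = 1.25/-0.75 = -1.6667
x' = -4 + -1.6667·(sin -3.2548 − sin -2.8798) = -4.6196
y' = -3.5 − -1.6667·(cos -3.2548 − cos -2.8798) = -3.5461

(-4.6196, -3.5461, -3.2548)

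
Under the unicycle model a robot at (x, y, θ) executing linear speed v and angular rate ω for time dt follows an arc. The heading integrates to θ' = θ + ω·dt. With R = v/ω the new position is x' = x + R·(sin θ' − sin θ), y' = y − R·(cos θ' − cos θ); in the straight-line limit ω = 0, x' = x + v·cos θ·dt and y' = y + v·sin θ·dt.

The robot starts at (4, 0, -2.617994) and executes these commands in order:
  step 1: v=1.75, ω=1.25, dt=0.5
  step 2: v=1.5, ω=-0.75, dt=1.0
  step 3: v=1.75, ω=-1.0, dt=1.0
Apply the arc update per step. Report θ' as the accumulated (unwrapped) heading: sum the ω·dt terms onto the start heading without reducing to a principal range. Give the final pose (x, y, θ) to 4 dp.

step 1: θ'=-1.9930 (R=1.4000) → pose (3.4229, -0.6388, -1.9930)
step 2: θ'=-2.7430 (R=-2.0000) → pose (2.3748, -1.6624, -2.7430)
step 3: θ'=-3.7430 (R=-1.7500) → pose (0.7054, -1.4926, -3.7430)

(0.7054, -1.4926, -3.7430)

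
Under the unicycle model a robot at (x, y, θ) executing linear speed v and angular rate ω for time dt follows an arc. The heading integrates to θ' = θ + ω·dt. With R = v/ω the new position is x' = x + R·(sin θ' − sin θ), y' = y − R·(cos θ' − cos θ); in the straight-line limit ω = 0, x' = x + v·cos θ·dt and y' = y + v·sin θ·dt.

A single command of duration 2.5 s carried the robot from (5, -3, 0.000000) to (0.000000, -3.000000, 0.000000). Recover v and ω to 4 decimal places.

Δθ = 0.000000 − 0.000000 = 0.000000
ω = Δθ/dt = 0.000000/2.5 = 0.0000
ω = 0 → v = (Δx·cos θ + Δy·sin θ)/dt = -2.0000

v = -2.0000, ω = 0.0000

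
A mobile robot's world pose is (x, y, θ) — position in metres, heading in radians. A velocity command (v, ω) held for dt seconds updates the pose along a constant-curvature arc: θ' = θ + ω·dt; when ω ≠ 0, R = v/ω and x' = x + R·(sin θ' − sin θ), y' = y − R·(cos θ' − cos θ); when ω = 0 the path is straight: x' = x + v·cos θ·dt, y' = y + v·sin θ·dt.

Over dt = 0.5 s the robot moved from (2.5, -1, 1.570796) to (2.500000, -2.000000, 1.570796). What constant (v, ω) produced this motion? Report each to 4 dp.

Δθ = 1.570796 − 1.570796 = 0.000000
ω = Δθ/dt = 0.000000/0.5 = 0.0000
ω = 0 → v = (Δx·cos θ + Δy·sin θ)/dt = -2.0000

v = -2.0000, ω = 0.0000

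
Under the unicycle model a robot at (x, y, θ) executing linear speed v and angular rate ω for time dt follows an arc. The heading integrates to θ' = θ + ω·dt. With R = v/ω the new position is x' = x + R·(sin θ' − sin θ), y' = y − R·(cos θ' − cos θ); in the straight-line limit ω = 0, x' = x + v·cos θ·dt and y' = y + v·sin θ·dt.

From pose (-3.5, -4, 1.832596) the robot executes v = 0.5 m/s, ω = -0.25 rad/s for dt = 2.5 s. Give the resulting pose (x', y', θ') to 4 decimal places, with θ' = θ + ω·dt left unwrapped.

(-3.4377, -2.7718, 1.2076)

θ' = 1.8326 + -0.25·2.5 = 1.2076
R = v/ω = 0.5/-0.25 = -2.0000
x' = -3.5 + -2.0000·(sin 1.2076 − sin 1.8326) = -3.4377
y' = -4 − -2.0000·(cos 1.2076 − cos 1.8326) = -2.7718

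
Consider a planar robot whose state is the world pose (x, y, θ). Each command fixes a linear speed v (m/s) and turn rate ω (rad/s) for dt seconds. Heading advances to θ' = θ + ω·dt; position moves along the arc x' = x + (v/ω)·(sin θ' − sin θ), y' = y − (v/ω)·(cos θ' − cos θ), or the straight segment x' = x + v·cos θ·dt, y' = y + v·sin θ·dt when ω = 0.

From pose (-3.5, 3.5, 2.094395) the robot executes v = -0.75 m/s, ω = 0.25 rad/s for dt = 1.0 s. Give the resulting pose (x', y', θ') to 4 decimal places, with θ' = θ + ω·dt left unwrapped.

θ' = 2.0944 + 0.25·1.0 = 2.3444
R = v/ω = -0.75/0.25 = -3.0000
x' = -3.5 + -3.0000·(sin 2.3444 − sin 2.0944) = -3.0481
y' = 3.5 − -3.0000·(cos 2.3444 − cos 2.0944) = 2.9039

(-3.0481, 2.9039, 2.3444)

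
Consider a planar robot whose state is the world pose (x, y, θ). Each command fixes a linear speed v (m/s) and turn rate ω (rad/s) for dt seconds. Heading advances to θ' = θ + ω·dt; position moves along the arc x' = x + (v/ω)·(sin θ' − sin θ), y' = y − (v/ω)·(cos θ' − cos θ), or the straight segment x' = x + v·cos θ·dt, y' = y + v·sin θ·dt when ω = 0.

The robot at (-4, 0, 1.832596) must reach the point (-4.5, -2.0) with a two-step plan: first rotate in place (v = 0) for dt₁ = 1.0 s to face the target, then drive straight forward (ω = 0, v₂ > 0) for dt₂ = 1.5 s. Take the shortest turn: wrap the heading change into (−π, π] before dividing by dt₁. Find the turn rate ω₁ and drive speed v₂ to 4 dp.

ω₁ = 2.6348, v₂ = 1.3744

heading to target = atan2(-2−0, -4.5−-4) = -1.8158
Δθ = wrap(-1.8158 − 1.8326) = 2.6348; ω₁ = Δθ/dt₁ = 2.6348
distance = √((-4.5−-4)² + (-2−0)²) = 2.0616; v₂ = distance/dt₂ = 1.3744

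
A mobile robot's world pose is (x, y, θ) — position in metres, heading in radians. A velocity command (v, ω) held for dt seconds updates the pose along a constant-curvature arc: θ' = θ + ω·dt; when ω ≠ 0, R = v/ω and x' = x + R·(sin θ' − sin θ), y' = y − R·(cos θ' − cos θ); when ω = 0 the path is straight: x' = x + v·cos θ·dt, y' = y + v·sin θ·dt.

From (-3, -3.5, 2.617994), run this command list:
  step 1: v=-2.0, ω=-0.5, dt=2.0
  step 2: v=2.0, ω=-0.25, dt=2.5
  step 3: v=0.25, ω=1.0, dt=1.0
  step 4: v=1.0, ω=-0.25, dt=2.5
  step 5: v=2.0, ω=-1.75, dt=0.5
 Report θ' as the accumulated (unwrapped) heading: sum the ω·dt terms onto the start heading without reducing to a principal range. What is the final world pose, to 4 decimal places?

(0.6132, 1.4318, 0.4930)

step 1: θ'=1.6180 (R=4.0000) → pose (-1.0045, -6.7754, 1.6180)
step 2: θ'=0.9930 (R=-8.0000) → pose (0.2853, -2.0285, 0.9930)
step 3: θ'=1.9930 (R=0.2500) → pose (0.3039, -1.7895, 1.9930)
step 4: θ'=1.3680 (R=-4.0000) → pose (0.0347, 0.6552, 1.3680)
step 5: θ'=0.4930 (R=-1.1429) → pose (0.6132, 1.4318, 0.4930)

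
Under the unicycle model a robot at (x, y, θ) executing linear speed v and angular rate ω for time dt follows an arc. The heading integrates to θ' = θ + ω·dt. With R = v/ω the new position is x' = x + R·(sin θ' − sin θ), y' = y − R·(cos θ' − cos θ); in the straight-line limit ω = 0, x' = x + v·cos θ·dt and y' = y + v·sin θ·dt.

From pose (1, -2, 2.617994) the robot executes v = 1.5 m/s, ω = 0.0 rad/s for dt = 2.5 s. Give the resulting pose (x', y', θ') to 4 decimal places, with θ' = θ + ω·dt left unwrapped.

(-2.2476, -0.1250, 2.6180)

θ' = 2.6180 + 0.0·2.5 = 2.6180
ω = 0 → straight: x' = 1 + 1.5·cos(2.6180)·2.5 = -2.2476
y' = -2 + 1.5·sin(2.6180)·2.5 = -0.1250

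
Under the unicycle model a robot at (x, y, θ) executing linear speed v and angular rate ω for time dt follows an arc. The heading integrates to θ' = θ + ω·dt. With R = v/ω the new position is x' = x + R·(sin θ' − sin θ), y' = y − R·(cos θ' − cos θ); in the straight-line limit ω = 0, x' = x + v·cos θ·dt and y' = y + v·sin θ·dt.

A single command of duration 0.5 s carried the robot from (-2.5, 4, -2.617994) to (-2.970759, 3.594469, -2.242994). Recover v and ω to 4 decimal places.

v = 1.2500, ω = 0.7500

Δθ = -2.242994 − -2.617994 = 0.375000
ω = Δθ/dt = 0.375000/0.5 = 0.7500
R = Δx/(sin θ' − sin θ) = 1.6667
v = R·ω = 1.6667·0.7500 = 1.2500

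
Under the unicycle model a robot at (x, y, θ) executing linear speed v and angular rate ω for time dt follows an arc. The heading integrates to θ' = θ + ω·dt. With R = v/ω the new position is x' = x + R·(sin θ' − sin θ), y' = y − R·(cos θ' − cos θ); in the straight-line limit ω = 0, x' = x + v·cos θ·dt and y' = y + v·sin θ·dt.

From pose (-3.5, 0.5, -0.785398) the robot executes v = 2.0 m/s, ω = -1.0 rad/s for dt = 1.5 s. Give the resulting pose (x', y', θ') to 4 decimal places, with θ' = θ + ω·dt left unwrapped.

θ' = -0.7854 + -1.0·1.5 = -2.2854
R = v/ω = 2.0/-1.0 = -2.0000
x' = -3.5 + -2.0000·(sin -2.2854 − sin -0.7854) = -3.4035
y' = 0.5 − -2.0000·(cos -2.2854 − cos -0.7854) = -2.2248

(-3.4035, -2.2248, -2.2854)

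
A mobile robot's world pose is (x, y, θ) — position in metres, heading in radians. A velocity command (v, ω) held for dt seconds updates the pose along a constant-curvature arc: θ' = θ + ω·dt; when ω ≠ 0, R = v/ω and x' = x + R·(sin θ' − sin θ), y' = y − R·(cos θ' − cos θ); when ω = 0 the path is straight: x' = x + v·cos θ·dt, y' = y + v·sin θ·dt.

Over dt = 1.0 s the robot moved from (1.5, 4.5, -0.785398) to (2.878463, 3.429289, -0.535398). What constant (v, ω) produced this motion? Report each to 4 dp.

Δθ = -0.535398 − -0.785398 = 0.250000
ω = Δθ/dt = 0.250000/1.0 = 0.2500
R = Δx/(sin θ' − sin θ) = 7.0000
v = R·ω = 7.0000·0.2500 = 1.7500

v = 1.7500, ω = 0.2500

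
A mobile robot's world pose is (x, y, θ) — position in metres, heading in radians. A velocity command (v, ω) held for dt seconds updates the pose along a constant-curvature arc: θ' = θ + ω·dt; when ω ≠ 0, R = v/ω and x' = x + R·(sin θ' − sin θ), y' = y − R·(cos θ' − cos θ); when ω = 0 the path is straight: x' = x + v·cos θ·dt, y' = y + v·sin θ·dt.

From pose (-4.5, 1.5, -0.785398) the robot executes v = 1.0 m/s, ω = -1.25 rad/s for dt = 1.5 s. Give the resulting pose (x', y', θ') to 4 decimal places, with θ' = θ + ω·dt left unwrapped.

θ' = -0.7854 + -1.25·1.5 = -2.6604
R = v/ω = 1.0/-1.25 = -0.8000
x' = -4.5 + -0.8000·(sin -2.6604 − sin -0.7854) = -4.6954
y' = 1.5 − -0.8000·(cos -2.6604 − cos -0.7854) = 0.2252

(-4.6954, 0.2252, -2.6604)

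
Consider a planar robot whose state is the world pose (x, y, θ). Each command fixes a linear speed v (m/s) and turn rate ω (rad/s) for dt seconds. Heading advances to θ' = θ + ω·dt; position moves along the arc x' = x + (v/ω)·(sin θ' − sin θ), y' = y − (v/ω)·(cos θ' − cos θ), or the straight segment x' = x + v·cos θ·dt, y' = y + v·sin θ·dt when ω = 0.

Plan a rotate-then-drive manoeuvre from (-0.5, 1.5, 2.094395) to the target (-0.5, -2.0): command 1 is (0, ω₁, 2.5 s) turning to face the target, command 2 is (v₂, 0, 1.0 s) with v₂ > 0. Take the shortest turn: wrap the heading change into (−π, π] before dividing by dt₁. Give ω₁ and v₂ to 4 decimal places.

ω₁ = 1.0472, v₂ = 3.5000

heading to target = atan2(-2−1.5, -0.5−-0.5) = -1.5708
Δθ = wrap(-1.5708 − 2.0944) = 2.6180; ω₁ = Δθ/dt₁ = 1.0472
distance = √((-0.5−-0.5)² + (-2−1.5)²) = 3.5000; v₂ = distance/dt₂ = 3.5000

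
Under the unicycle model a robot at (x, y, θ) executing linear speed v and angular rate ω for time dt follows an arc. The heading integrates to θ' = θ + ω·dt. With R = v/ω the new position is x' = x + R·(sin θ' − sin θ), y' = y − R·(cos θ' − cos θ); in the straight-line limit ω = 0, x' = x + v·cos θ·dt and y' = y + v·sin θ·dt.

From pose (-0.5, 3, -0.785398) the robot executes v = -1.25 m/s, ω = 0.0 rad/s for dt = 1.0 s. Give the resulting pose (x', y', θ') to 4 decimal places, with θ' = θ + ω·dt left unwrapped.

θ' = -0.7854 + 0.0·1.0 = -0.7854
ω = 0 → straight: x' = -0.5 + -1.25·cos(-0.7854)·1.0 = -1.3839
y' = 3 + -1.25·sin(-0.7854)·1.0 = 3.8839

(-1.3839, 3.8839, -0.7854)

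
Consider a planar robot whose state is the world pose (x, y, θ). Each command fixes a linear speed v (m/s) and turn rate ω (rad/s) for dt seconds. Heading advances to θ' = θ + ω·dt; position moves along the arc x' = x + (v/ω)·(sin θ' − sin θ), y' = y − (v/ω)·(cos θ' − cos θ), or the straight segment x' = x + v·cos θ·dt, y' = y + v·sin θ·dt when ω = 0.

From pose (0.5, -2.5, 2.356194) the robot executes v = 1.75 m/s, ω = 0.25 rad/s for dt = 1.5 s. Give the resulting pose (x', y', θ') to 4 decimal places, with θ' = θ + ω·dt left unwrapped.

(-1.6569, -1.0310, 2.7312)

θ' = 2.3562 + 0.25·1.5 = 2.7312
R = v/ω = 1.75/0.25 = 7.0000
x' = 0.5 + 7.0000·(sin 2.7312 − sin 2.3562) = -1.6569
y' = -2.5 − 7.0000·(cos 2.7312 − cos 2.3562) = -1.0310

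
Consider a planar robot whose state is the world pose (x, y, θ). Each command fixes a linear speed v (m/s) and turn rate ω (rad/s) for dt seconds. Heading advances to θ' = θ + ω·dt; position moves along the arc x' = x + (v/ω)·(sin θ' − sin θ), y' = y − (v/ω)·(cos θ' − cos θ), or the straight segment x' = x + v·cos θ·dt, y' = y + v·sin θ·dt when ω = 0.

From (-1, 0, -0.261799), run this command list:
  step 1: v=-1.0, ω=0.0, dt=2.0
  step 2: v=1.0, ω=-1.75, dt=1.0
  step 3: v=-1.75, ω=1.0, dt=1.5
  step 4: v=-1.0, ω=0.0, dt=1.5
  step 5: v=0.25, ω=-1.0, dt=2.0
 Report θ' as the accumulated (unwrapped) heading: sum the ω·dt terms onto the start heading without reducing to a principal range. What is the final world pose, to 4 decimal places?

step 1: θ'=-0.2618 (straight) → pose (-2.9319, 0.5176, -0.2618)
step 2: θ'=-2.0118 (R=-0.5714) → pose (-2.5630, -0.2782, -2.0118)
step 3: θ'=-0.5118 (R=-1.7500) → pose (-3.2885, 1.9945, -0.5118)
step 4: θ'=-0.5118 (straight) → pose (-4.5963, 2.7291, -0.5118)
step 5: θ'=-2.5118 (R=-0.2500) → pose (-4.5715, 2.3091, -2.5118)

(-4.5715, 2.3091, -2.5118)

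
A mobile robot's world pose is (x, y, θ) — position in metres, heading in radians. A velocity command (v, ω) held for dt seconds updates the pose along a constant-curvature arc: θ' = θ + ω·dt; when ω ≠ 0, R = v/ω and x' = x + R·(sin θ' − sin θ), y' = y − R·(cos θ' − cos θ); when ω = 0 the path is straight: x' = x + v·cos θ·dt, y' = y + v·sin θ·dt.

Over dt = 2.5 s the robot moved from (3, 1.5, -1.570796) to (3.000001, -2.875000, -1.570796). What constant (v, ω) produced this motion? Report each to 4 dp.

v = 1.7500, ω = 0.0000

Δθ = -1.570796 − -1.570796 = 0.000000
ω = Δθ/dt = 0.000000/2.5 = 0.0000
ω = 0 → v = (Δx·cos θ + Δy·sin θ)/dt = 1.7500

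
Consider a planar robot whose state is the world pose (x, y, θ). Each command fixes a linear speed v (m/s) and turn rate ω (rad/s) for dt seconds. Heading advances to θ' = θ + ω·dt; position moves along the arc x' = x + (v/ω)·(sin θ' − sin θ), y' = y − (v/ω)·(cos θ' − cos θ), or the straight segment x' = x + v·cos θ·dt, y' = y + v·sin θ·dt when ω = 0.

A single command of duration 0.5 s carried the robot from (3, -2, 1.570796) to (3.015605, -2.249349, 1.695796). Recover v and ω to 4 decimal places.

Δθ = 1.695796 − 1.570796 = 0.125000
ω = Δθ/dt = 0.125000/0.5 = 0.2500
R = −Δy/(cos θ' − cos θ) = -2.0000
v = R·ω = -2.0000·0.2500 = -0.5000

v = -0.5000, ω = 0.2500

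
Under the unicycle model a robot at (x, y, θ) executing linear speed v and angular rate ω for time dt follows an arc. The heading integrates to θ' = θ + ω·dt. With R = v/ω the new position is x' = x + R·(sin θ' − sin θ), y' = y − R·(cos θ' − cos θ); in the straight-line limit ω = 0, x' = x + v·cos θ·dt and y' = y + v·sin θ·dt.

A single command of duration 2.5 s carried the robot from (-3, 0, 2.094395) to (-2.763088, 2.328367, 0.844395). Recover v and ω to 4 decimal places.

v = 1.0000, ω = -0.5000

Δθ = 0.844395 − 2.094395 = -1.250000
ω = Δθ/dt = -1.250000/2.5 = -0.5000
R = −Δy/(cos θ' − cos θ) = -2.0000
v = R·ω = -2.0000·-0.5000 = 1.0000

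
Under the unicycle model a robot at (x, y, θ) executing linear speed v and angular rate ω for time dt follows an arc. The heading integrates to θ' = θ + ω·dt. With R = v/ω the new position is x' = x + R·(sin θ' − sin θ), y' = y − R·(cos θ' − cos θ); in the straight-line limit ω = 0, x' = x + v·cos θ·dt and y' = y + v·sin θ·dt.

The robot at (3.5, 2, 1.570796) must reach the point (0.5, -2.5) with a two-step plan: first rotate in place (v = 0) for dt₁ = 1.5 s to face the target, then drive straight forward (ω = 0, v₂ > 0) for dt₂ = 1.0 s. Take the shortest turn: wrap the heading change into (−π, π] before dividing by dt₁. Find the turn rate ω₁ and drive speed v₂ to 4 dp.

ω₁ = 1.7024, v₂ = 5.4083

heading to target = atan2(-2.5−2, 0.5−3.5) = -2.1588
Δθ = wrap(-2.1588 − 1.5708) = 2.5536; ω₁ = Δθ/dt₁ = 1.7024
distance = √((0.5−3.5)² + (-2.5−2)²) = 5.4083; v₂ = distance/dt₂ = 5.4083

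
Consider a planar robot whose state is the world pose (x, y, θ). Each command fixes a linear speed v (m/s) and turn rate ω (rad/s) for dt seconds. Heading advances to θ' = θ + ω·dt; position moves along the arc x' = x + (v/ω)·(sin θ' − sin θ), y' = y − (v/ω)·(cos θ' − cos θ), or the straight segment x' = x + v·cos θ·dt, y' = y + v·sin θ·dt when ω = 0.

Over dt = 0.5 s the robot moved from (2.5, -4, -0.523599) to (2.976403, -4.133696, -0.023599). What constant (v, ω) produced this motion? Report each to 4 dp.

Δθ = -0.023599 − -0.523599 = 0.500000
ω = Δθ/dt = 0.500000/0.5 = 1.0000
R = Δx/(sin θ' − sin θ) = 1.0000
v = R·ω = 1.0000·1.0000 = 1.0000

v = 1.0000, ω = 1.0000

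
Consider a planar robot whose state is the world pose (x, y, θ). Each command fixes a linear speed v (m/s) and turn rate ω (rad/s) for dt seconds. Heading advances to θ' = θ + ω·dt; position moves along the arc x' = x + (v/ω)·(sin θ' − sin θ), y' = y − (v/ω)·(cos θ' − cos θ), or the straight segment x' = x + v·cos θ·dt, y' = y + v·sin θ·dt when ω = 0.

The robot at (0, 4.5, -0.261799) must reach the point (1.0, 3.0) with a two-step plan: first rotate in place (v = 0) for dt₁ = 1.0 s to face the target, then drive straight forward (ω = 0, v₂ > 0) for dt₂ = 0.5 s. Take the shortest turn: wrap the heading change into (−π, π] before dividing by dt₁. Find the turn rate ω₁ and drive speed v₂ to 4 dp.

heading to target = atan2(3−4.5, 1−0) = -0.9828
Δθ = wrap(-0.9828 − -0.2618) = -0.7210; ω₁ = Δθ/dt₁ = -0.7210
distance = √((1−0)² + (3−4.5)²) = 1.8028; v₂ = distance/dt₂ = 3.6056

ω₁ = -0.7210, v₂ = 3.6056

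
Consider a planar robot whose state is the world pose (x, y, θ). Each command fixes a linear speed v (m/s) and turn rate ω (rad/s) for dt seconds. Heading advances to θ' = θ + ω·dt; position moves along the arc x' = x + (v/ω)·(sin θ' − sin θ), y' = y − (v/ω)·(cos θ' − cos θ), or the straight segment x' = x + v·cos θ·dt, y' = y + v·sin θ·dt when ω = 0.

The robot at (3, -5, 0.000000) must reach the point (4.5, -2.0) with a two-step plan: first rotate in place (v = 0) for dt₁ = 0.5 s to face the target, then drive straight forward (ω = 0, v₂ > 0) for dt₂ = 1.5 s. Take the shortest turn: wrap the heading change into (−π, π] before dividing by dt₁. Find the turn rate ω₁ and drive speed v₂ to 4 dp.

ω₁ = 2.2143, v₂ = 2.2361

heading to target = atan2(-2−-5, 4.5−3) = 1.1071
Δθ = wrap(1.1071 − 0.0000) = 1.1071; ω₁ = Δθ/dt₁ = 2.2143
distance = √((4.5−3)² + (-2−-5)²) = 3.3541; v₂ = distance/dt₂ = 2.2361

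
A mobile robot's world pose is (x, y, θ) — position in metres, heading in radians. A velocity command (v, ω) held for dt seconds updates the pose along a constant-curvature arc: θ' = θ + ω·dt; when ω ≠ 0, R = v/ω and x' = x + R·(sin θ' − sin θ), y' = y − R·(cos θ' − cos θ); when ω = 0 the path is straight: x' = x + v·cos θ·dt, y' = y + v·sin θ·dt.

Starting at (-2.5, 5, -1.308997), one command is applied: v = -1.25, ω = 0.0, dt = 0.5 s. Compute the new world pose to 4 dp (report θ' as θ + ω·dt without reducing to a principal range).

(-2.6618, 5.6037, -1.3090)

θ' = -1.3090 + 0.0·0.5 = -1.3090
ω = 0 → straight: x' = -2.5 + -1.25·cos(-1.3090)·0.5 = -2.6618
y' = 5 + -1.25·sin(-1.3090)·0.5 = 5.6037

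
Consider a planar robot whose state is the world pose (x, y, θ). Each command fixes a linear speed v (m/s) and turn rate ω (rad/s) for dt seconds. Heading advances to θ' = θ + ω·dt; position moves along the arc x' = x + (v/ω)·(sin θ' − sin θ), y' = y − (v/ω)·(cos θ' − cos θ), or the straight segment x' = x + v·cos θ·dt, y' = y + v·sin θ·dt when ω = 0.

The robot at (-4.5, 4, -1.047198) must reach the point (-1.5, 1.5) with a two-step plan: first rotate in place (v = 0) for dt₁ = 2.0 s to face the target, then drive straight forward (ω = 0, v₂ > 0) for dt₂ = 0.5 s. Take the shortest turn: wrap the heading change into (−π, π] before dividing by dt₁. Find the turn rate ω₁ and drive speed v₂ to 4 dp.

heading to target = atan2(1.5−4, -1.5−-4.5) = -0.6947
Δθ = wrap(-0.6947 − -1.0472) = 0.3525; ω₁ = Δθ/dt₁ = 0.1762
distance = √((-1.5−-4.5)² + (1.5−4)²) = 3.9051; v₂ = distance/dt₂ = 7.8102

ω₁ = 0.1762, v₂ = 7.8102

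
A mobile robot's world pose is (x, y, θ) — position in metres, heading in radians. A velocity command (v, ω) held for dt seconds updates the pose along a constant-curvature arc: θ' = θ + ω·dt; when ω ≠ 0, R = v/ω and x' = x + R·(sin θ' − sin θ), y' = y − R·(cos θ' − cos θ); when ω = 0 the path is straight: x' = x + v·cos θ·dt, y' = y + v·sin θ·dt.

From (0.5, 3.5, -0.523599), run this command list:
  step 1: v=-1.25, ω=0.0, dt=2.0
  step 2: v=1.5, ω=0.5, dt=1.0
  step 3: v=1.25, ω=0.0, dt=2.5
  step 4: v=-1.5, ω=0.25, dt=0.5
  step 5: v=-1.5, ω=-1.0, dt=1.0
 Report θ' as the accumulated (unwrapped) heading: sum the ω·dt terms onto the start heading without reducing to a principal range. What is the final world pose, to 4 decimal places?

(0.8138, 4.8043, -0.8986)

step 1: θ'=-0.5236 (straight) → pose (-1.6651, 4.7500, -0.5236)
step 2: θ'=-0.0236 (R=3.0000) → pose (-0.2359, 4.3489, -0.0236)
step 3: θ'=-0.0236 (straight) → pose (2.8883, 4.2752, -0.0236)
step 4: θ'=0.1014 (R=-6.0000) → pose (2.1393, 4.2460, 0.1014)
step 5: θ'=-0.8986 (R=1.5000) → pose (0.8138, 4.8043, -0.8986)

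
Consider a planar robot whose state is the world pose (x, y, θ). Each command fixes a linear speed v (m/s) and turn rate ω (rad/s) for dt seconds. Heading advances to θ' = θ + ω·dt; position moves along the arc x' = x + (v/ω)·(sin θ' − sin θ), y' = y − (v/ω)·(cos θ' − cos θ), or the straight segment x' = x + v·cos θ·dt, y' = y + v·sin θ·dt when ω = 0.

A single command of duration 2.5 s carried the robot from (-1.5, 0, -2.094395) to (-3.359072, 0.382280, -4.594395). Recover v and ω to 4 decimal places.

Δθ = -4.594395 − -2.094395 = -2.500000
ω = Δθ/dt = -2.500000/2.5 = -1.0000
R = Δx/(sin θ' − sin θ) = -1.0000
v = R·ω = -1.0000·-1.0000 = 1.0000

v = 1.0000, ω = -1.0000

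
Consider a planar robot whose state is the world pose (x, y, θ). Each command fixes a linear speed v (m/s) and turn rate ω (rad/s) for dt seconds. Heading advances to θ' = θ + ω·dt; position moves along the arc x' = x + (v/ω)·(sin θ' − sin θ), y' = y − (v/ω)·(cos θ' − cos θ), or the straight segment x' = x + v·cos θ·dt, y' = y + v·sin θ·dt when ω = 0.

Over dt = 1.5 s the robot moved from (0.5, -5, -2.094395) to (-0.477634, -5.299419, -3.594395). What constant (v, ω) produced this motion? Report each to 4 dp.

v = 0.7500, ω = -1.0000

Δθ = -3.594395 − -2.094395 = -1.500000
ω = Δθ/dt = -1.500000/1.5 = -1.0000
R = Δx/(sin θ' − sin θ) = -0.7500
v = R·ω = -0.7500·-1.0000 = 0.7500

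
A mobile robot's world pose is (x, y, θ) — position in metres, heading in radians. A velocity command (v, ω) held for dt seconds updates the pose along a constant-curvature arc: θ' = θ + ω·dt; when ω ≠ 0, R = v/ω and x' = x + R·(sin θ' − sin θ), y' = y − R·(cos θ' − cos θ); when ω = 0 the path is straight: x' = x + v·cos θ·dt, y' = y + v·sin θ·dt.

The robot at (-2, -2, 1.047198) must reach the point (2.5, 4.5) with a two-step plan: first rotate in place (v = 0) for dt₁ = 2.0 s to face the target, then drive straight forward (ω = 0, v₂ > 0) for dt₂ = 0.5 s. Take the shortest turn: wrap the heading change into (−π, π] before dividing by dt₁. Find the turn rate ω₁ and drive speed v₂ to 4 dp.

ω₁ = -0.0410, v₂ = 15.8114

heading to target = atan2(4.5−-2, 2.5−-2) = 0.9653
Δθ = wrap(0.9653 − 1.0472) = -0.0819; ω₁ = Δθ/dt₁ = -0.0410
distance = √((2.5−-2)² + (4.5−-2)²) = 7.9057; v₂ = distance/dt₂ = 15.8114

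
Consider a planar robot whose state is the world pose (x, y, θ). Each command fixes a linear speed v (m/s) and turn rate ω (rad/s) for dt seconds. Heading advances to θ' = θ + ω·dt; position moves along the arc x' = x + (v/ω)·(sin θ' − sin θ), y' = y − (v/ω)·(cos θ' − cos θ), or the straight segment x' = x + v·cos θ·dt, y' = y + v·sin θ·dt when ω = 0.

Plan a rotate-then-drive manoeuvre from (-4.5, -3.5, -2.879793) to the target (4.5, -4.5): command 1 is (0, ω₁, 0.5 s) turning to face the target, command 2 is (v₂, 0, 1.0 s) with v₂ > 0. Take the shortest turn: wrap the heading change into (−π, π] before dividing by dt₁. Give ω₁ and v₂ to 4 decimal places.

ω₁ = 5.5383, v₂ = 9.0554

heading to target = atan2(-4.5−-3.5, 4.5−-4.5) = -0.1107
Δθ = wrap(-0.1107 − -2.8798) = 2.7691; ω₁ = Δθ/dt₁ = 5.5383
distance = √((4.5−-4.5)² + (-4.5−-3.5)²) = 9.0554; v₂ = distance/dt₂ = 9.0554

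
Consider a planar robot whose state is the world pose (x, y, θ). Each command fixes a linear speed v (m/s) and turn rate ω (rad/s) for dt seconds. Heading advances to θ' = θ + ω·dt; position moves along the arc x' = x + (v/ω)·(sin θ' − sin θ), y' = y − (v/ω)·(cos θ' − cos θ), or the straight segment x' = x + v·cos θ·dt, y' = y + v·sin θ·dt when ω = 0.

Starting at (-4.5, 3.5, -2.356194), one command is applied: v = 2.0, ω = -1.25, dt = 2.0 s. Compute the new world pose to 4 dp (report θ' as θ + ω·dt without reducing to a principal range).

(-7.2149, 4.8607, -4.8562)

θ' = -2.3562 + -1.25·2.0 = -4.8562
R = v/ω = 2.0/-1.25 = -1.6000
x' = -4.5 + -1.6000·(sin -4.8562 − sin -2.3562) = -7.2149
y' = 3.5 − -1.6000·(cos -4.8562 − cos -2.3562) = 4.8607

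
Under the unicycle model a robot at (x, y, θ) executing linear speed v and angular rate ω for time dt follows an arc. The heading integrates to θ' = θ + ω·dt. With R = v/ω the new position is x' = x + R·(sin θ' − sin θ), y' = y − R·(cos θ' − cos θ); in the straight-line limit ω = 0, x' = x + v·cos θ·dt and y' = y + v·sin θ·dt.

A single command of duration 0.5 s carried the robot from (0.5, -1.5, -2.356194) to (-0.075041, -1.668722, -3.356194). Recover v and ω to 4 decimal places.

v = 1.2500, ω = -2.0000

Δθ = -3.356194 − -2.356194 = -1.000000
ω = Δθ/dt = -1.000000/0.5 = -2.0000
R = Δx/(sin θ' − sin θ) = -0.6250
v = R·ω = -0.6250·-2.0000 = 1.2500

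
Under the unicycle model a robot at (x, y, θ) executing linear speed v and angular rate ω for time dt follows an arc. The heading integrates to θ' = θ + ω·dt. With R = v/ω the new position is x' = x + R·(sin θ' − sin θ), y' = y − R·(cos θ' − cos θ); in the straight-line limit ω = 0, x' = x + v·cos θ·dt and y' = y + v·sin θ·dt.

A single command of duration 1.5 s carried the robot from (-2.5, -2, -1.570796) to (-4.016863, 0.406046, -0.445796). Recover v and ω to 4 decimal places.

Δθ = -0.445796 − -1.570796 = 1.125000
ω = Δθ/dt = 1.125000/1.5 = 0.7500
R = −Δy/(cos θ' − cos θ) = -2.6667
v = R·ω = -2.6667·0.7500 = -2.0000

v = -2.0000, ω = 0.7500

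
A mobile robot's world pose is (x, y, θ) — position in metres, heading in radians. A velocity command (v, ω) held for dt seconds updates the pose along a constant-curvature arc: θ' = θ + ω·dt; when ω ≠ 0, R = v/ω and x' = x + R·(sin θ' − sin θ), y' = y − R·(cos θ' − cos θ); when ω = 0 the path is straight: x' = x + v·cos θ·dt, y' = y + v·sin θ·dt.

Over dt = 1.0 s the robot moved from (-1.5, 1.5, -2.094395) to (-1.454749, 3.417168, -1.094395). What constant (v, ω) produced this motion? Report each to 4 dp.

v = -2.0000, ω = 1.0000

Δθ = -1.094395 − -2.094395 = 1.000000
ω = Δθ/dt = 1.000000/1.0 = 1.0000
R = −Δy/(cos θ' − cos θ) = -2.0000
v = R·ω = -2.0000·1.0000 = -2.0000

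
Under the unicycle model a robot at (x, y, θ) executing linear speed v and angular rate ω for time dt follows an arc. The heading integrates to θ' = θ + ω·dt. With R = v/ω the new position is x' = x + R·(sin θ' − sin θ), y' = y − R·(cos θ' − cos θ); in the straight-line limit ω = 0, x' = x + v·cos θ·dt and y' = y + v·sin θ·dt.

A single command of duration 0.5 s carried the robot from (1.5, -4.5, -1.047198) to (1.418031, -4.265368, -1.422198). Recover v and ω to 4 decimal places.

v = -0.5000, ω = -0.7500

Δθ = -1.422198 − -1.047198 = -0.375000
ω = Δθ/dt = -0.375000/0.5 = -0.7500
R = −Δy/(cos θ' − cos θ) = 0.6667
v = R·ω = 0.6667·-0.7500 = -0.5000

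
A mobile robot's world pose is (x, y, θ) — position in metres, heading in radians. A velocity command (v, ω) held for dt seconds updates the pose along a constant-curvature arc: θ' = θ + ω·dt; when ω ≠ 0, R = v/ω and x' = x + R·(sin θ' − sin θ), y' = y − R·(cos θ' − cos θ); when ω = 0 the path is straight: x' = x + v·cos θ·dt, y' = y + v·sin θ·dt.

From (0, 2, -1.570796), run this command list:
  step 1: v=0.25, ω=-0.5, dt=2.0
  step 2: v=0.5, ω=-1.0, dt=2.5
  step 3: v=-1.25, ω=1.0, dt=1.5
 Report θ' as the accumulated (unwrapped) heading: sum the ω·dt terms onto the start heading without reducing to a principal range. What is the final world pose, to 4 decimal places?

(-0.3178, 0.6003, -3.5708)

step 1: θ'=-2.5708 (R=-0.5000) → pose (-0.2298, 1.5793, -2.5708)
step 2: θ'=-5.0708 (R=-0.5000) → pose (-0.9682, 2.1754, -5.0708)
step 3: θ'=-3.5708 (R=-1.2500) → pose (-0.3178, 0.6003, -3.5708)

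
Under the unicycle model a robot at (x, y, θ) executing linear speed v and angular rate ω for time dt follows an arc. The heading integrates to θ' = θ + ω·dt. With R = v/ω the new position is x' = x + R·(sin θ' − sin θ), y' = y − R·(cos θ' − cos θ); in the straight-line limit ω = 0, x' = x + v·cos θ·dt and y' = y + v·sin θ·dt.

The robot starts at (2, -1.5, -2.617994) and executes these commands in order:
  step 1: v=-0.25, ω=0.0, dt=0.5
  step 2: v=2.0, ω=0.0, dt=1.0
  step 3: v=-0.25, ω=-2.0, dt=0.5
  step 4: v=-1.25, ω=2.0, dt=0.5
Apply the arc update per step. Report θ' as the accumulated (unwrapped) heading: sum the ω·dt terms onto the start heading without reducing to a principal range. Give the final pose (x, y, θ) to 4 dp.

(1.0951, -2.4205, -2.6180)

step 1: θ'=-2.6180 (straight) → pose (2.1083, -1.4375, -2.6180)
step 2: θ'=-2.6180 (straight) → pose (0.3762, -2.4375, -2.6180)
step 3: θ'=-3.6180 (R=0.1250) → pose (0.4960, -2.4347, -3.6180)
step 4: θ'=-2.6180 (R=-0.6250) → pose (1.0951, -2.4205, -2.6180)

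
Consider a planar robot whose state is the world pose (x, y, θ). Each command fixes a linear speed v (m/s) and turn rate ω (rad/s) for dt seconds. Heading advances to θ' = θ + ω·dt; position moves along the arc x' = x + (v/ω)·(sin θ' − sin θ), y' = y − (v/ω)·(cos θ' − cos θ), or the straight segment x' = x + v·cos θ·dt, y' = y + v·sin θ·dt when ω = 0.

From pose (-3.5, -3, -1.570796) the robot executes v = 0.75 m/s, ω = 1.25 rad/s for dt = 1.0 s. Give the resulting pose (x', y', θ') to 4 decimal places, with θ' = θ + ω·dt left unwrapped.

θ' = -1.5708 + 1.25·1.0 = -0.3208
R = v/ω = 0.75/1.25 = 0.6000
x' = -3.5 + 0.6000·(sin -0.3208 − sin -1.5708) = -3.0892
y' = -3 − 0.6000·(cos -0.3208 − cos -1.5708) = -3.5694

(-3.0892, -3.5694, -0.3208)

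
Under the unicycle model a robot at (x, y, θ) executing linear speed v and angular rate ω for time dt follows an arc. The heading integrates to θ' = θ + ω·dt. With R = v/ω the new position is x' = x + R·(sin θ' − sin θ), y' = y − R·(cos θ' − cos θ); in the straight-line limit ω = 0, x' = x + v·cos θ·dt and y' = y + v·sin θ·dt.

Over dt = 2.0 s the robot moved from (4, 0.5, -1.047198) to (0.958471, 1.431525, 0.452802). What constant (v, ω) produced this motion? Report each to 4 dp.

Δθ = 0.452802 − -1.047198 = 1.500000
ω = Δθ/dt = 1.500000/2.0 = 0.7500
R = Δx/(sin θ' − sin θ) = -2.3333
v = R·ω = -2.3333·0.7500 = -1.7500

v = -1.7500, ω = 0.7500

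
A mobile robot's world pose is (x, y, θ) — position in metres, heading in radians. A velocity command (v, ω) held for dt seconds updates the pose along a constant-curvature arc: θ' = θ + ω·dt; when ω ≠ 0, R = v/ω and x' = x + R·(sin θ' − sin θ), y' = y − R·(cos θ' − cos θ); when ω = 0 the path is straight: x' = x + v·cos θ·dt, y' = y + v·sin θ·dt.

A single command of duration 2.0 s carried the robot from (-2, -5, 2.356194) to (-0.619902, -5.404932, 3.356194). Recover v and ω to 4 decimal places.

v = -0.7500, ω = 0.5000

Δθ = 3.356194 − 2.356194 = 1.000000
ω = Δθ/dt = 1.000000/2.0 = 0.5000
R = Δx/(sin θ' − sin θ) = -1.5000
v = R·ω = -1.5000·0.5000 = -0.7500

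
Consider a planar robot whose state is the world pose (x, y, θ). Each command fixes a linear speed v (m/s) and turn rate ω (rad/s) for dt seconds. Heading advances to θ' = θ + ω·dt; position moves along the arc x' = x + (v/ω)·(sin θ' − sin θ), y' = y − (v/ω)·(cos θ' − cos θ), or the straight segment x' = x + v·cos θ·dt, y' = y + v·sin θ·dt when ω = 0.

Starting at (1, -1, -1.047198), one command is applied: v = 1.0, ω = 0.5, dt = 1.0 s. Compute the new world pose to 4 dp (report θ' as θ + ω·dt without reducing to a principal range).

θ' = -1.0472 + 0.5·1.0 = -0.5472
R = v/ω = 1.0/0.5 = 2.0000
x' = 1 + 2.0000·(sin -0.5472 − sin -1.0472) = 1.6915
y' = -1 − 2.0000·(cos -0.5472 − cos -1.0472) = -1.7080

(1.6915, -1.7080, -0.5472)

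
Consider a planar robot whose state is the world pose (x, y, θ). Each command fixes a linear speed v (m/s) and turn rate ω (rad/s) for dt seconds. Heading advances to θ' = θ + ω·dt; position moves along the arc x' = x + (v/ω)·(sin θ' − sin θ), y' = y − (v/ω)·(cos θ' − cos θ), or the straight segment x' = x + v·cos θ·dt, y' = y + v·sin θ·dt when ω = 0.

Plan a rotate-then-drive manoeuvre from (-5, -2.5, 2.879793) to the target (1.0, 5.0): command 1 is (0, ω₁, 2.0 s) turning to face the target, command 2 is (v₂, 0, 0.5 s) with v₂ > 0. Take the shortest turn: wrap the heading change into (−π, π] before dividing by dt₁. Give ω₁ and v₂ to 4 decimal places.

heading to target = atan2(5−-2.5, 1−-5) = 0.8961
Δθ = wrap(0.8961 − 2.8798) = -1.9837; ω₁ = Δθ/dt₁ = -0.9919
distance = √((1−-5)² + (5−-2.5)²) = 9.6047; v₂ = distance/dt₂ = 19.2094

ω₁ = -0.9919, v₂ = 19.2094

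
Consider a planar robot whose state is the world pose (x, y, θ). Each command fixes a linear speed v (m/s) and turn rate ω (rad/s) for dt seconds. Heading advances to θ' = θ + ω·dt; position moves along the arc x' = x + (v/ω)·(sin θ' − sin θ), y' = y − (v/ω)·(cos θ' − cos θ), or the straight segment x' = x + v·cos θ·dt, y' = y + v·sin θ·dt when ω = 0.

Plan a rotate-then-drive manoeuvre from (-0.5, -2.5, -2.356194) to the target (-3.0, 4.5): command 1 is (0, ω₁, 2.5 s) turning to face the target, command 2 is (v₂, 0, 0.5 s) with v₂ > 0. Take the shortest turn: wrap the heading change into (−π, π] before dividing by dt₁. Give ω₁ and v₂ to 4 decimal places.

ω₁ = -0.8053, v₂ = 14.8661

heading to target = atan2(4.5−-2.5, -3−-0.5) = 1.9138
Δθ = wrap(1.9138 − -2.3562) = -2.0132; ω₁ = Δθ/dt₁ = -0.8053
distance = √((-3−-0.5)² + (4.5−-2.5)²) = 7.4330; v₂ = distance/dt₂ = 14.8661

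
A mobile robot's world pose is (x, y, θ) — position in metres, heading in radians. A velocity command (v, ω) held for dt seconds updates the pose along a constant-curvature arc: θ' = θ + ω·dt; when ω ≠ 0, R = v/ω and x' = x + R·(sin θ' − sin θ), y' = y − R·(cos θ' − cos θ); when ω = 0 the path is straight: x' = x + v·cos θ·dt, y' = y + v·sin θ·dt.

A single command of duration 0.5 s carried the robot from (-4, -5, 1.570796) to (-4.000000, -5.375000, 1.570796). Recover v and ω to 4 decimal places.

Δθ = 1.570796 − 1.570796 = 0.000000
ω = Δθ/dt = 0.000000/0.5 = 0.0000
ω = 0 → v = (Δx·cos θ + Δy·sin θ)/dt = -0.7500

v = -0.7500, ω = 0.0000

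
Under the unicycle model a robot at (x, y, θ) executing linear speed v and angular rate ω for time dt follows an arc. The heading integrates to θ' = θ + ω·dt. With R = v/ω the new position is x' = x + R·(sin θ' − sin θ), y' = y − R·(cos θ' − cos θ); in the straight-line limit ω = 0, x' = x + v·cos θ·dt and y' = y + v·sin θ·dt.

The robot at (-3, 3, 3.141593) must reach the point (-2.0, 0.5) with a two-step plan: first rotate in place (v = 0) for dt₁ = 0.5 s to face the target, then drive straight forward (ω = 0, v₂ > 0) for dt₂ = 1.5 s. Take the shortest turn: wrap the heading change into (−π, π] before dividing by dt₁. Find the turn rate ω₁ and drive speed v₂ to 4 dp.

heading to target = atan2(0.5−3, -2−-3) = -1.1903
Δθ = wrap(-1.1903 − 3.1416) = 1.9513; ω₁ = Δθ/dt₁ = 3.9026
distance = √((-2−-3)² + (0.5−3)²) = 2.6926; v₂ = distance/dt₂ = 1.7951

ω₁ = 3.9026, v₂ = 1.7951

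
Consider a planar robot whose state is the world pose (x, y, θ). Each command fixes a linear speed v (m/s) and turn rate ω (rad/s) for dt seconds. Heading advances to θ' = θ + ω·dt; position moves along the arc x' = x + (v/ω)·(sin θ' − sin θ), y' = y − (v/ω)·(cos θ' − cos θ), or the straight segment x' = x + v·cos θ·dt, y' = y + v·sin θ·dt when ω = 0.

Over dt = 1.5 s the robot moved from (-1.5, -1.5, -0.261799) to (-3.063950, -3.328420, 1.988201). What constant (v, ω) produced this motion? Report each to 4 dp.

Δθ = 1.988201 − -0.261799 = 2.250000
ω = Δθ/dt = 2.250000/1.5 = 1.5000
R = −Δy/(cos θ' − cos θ) = -1.3333
v = R·ω = -1.3333·1.5000 = -2.0000

v = -2.0000, ω = 1.5000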